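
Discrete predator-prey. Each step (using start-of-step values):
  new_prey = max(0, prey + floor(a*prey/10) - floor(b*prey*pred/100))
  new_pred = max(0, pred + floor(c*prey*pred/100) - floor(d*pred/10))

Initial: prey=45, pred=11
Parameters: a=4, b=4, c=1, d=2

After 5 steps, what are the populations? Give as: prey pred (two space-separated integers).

Answer: 12 21

Derivation:
Step 1: prey: 45+18-19=44; pred: 11+4-2=13
Step 2: prey: 44+17-22=39; pred: 13+5-2=16
Step 3: prey: 39+15-24=30; pred: 16+6-3=19
Step 4: prey: 30+12-22=20; pred: 19+5-3=21
Step 5: prey: 20+8-16=12; pred: 21+4-4=21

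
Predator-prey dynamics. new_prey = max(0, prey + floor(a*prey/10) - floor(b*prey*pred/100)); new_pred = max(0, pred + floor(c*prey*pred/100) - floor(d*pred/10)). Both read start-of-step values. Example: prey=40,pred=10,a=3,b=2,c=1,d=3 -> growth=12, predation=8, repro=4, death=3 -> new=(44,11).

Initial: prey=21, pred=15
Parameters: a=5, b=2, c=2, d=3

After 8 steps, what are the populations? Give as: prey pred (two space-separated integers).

Step 1: prey: 21+10-6=25; pred: 15+6-4=17
Step 2: prey: 25+12-8=29; pred: 17+8-5=20
Step 3: prey: 29+14-11=32; pred: 20+11-6=25
Step 4: prey: 32+16-16=32; pred: 25+16-7=34
Step 5: prey: 32+16-21=27; pred: 34+21-10=45
Step 6: prey: 27+13-24=16; pred: 45+24-13=56
Step 7: prey: 16+8-17=7; pred: 56+17-16=57
Step 8: prey: 7+3-7=3; pred: 57+7-17=47

Answer: 3 47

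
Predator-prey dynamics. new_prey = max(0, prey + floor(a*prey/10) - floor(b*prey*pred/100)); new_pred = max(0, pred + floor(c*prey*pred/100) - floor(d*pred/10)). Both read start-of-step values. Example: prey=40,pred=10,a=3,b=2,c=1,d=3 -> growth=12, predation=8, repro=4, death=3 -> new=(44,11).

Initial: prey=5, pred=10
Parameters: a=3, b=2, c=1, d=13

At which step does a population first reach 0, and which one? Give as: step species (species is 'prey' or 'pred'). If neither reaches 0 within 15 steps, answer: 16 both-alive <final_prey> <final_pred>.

Answer: 1 pred

Derivation:
Step 1: prey: 5+1-1=5; pred: 10+0-13=0
First extinction: pred at step 1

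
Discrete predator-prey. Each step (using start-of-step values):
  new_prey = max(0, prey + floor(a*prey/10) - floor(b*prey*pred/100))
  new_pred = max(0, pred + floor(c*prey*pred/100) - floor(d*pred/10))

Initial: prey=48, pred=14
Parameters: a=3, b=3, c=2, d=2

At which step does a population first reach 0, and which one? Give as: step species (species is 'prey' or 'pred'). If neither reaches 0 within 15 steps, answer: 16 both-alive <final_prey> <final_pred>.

Answer: 4 prey

Derivation:
Step 1: prey: 48+14-20=42; pred: 14+13-2=25
Step 2: prey: 42+12-31=23; pred: 25+21-5=41
Step 3: prey: 23+6-28=1; pred: 41+18-8=51
Step 4: prey: 1+0-1=0; pred: 51+1-10=42
First extinction: prey at step 4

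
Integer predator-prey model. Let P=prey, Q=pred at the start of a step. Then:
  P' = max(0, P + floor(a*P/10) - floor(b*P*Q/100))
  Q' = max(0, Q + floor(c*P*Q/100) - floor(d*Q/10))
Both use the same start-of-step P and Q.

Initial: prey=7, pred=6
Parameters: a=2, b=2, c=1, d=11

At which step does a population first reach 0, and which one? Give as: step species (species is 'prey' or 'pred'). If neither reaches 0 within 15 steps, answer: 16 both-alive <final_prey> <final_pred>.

Answer: 1 pred

Derivation:
Step 1: prey: 7+1-0=8; pred: 6+0-6=0
First extinction: pred at step 1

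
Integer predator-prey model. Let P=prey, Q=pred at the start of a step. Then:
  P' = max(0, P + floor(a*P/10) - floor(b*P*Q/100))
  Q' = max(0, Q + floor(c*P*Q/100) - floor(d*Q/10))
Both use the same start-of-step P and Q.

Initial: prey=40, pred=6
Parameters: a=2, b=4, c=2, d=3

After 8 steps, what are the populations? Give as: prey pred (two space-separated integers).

Answer: 1 7

Derivation:
Step 1: prey: 40+8-9=39; pred: 6+4-1=9
Step 2: prey: 39+7-14=32; pred: 9+7-2=14
Step 3: prey: 32+6-17=21; pred: 14+8-4=18
Step 4: prey: 21+4-15=10; pred: 18+7-5=20
Step 5: prey: 10+2-8=4; pred: 20+4-6=18
Step 6: prey: 4+0-2=2; pred: 18+1-5=14
Step 7: prey: 2+0-1=1; pred: 14+0-4=10
Step 8: prey: 1+0-0=1; pred: 10+0-3=7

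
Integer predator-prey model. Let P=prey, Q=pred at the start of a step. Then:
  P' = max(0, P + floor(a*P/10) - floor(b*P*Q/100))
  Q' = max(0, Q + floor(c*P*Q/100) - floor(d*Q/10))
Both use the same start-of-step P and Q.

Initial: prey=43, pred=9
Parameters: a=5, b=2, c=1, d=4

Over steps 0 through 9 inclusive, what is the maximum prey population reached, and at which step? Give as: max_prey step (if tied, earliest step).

Step 1: prey: 43+21-7=57; pred: 9+3-3=9
Step 2: prey: 57+28-10=75; pred: 9+5-3=11
Step 3: prey: 75+37-16=96; pred: 11+8-4=15
Step 4: prey: 96+48-28=116; pred: 15+14-6=23
Step 5: prey: 116+58-53=121; pred: 23+26-9=40
Step 6: prey: 121+60-96=85; pred: 40+48-16=72
Step 7: prey: 85+42-122=5; pred: 72+61-28=105
Step 8: prey: 5+2-10=0; pred: 105+5-42=68
Step 9: prey: 0+0-0=0; pred: 68+0-27=41
Max prey = 121 at step 5

Answer: 121 5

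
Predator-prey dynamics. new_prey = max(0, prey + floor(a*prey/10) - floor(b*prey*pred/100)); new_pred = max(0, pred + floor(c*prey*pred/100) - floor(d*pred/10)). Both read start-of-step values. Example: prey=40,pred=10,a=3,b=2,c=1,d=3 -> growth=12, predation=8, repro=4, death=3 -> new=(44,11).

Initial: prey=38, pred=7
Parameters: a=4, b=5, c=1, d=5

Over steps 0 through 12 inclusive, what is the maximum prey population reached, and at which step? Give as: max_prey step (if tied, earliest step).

Answer: 88 8

Derivation:
Step 1: prey: 38+15-13=40; pred: 7+2-3=6
Step 2: prey: 40+16-12=44; pred: 6+2-3=5
Step 3: prey: 44+17-11=50; pred: 5+2-2=5
Step 4: prey: 50+20-12=58; pred: 5+2-2=5
Step 5: prey: 58+23-14=67; pred: 5+2-2=5
Step 6: prey: 67+26-16=77; pred: 5+3-2=6
Step 7: prey: 77+30-23=84; pred: 6+4-3=7
Step 8: prey: 84+33-29=88; pred: 7+5-3=9
Step 9: prey: 88+35-39=84; pred: 9+7-4=12
Step 10: prey: 84+33-50=67; pred: 12+10-6=16
Step 11: prey: 67+26-53=40; pred: 16+10-8=18
Step 12: prey: 40+16-36=20; pred: 18+7-9=16
Max prey = 88 at step 8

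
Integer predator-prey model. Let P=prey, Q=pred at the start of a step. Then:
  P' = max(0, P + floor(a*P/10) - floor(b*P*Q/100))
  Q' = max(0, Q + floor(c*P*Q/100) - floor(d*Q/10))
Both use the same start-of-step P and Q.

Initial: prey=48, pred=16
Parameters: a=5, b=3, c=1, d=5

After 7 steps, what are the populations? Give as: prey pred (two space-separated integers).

Step 1: prey: 48+24-23=49; pred: 16+7-8=15
Step 2: prey: 49+24-22=51; pred: 15+7-7=15
Step 3: prey: 51+25-22=54; pred: 15+7-7=15
Step 4: prey: 54+27-24=57; pred: 15+8-7=16
Step 5: prey: 57+28-27=58; pred: 16+9-8=17
Step 6: prey: 58+29-29=58; pred: 17+9-8=18
Step 7: prey: 58+29-31=56; pred: 18+10-9=19

Answer: 56 19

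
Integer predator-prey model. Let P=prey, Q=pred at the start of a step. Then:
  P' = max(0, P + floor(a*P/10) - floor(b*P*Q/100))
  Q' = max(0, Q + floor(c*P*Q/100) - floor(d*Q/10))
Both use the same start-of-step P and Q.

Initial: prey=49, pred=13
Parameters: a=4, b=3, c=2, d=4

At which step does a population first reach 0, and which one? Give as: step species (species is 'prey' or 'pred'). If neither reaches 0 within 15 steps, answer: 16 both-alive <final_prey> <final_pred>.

Answer: 5 prey

Derivation:
Step 1: prey: 49+19-19=49; pred: 13+12-5=20
Step 2: prey: 49+19-29=39; pred: 20+19-8=31
Step 3: prey: 39+15-36=18; pred: 31+24-12=43
Step 4: prey: 18+7-23=2; pred: 43+15-17=41
Step 5: prey: 2+0-2=0; pred: 41+1-16=26
First extinction: prey at step 5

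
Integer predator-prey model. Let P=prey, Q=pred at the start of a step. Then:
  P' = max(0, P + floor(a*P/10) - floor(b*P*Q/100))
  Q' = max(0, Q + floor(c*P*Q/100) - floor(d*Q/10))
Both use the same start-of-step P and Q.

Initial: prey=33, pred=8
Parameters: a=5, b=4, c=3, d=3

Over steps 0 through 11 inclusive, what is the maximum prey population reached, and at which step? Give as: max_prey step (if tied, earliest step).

Answer: 39 1

Derivation:
Step 1: prey: 33+16-10=39; pred: 8+7-2=13
Step 2: prey: 39+19-20=38; pred: 13+15-3=25
Step 3: prey: 38+19-38=19; pred: 25+28-7=46
Step 4: prey: 19+9-34=0; pred: 46+26-13=59
Step 5: prey: 0+0-0=0; pred: 59+0-17=42
Step 6: prey: 0+0-0=0; pred: 42+0-12=30
Step 7: prey: 0+0-0=0; pred: 30+0-9=21
Step 8: prey: 0+0-0=0; pred: 21+0-6=15
Step 9: prey: 0+0-0=0; pred: 15+0-4=11
Step 10: prey: 0+0-0=0; pred: 11+0-3=8
Step 11: prey: 0+0-0=0; pred: 8+0-2=6
Max prey = 39 at step 1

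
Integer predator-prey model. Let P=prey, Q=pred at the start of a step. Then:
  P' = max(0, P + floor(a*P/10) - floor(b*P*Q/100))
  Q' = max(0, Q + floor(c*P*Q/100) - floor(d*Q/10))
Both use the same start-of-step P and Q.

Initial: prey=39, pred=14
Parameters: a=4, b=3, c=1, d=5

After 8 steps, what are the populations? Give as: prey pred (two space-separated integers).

Answer: 89 12

Derivation:
Step 1: prey: 39+15-16=38; pred: 14+5-7=12
Step 2: prey: 38+15-13=40; pred: 12+4-6=10
Step 3: prey: 40+16-12=44; pred: 10+4-5=9
Step 4: prey: 44+17-11=50; pred: 9+3-4=8
Step 5: prey: 50+20-12=58; pred: 8+4-4=8
Step 6: prey: 58+23-13=68; pred: 8+4-4=8
Step 7: prey: 68+27-16=79; pred: 8+5-4=9
Step 8: prey: 79+31-21=89; pred: 9+7-4=12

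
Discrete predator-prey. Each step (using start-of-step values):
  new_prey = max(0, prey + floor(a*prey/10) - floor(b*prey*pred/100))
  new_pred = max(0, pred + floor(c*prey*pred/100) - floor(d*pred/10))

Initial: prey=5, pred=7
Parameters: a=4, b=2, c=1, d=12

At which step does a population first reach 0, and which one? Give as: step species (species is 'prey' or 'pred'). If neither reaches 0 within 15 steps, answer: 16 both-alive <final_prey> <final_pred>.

Answer: 1 pred

Derivation:
Step 1: prey: 5+2-0=7; pred: 7+0-8=0
First extinction: pred at step 1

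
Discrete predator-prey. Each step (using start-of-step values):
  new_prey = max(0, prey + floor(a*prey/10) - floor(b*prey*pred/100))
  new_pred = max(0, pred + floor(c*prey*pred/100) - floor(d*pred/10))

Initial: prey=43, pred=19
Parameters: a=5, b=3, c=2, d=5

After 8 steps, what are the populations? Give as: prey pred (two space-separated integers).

Step 1: prey: 43+21-24=40; pred: 19+16-9=26
Step 2: prey: 40+20-31=29; pred: 26+20-13=33
Step 3: prey: 29+14-28=15; pred: 33+19-16=36
Step 4: prey: 15+7-16=6; pred: 36+10-18=28
Step 5: prey: 6+3-5=4; pred: 28+3-14=17
Step 6: prey: 4+2-2=4; pred: 17+1-8=10
Step 7: prey: 4+2-1=5; pred: 10+0-5=5
Step 8: prey: 5+2-0=7; pred: 5+0-2=3

Answer: 7 3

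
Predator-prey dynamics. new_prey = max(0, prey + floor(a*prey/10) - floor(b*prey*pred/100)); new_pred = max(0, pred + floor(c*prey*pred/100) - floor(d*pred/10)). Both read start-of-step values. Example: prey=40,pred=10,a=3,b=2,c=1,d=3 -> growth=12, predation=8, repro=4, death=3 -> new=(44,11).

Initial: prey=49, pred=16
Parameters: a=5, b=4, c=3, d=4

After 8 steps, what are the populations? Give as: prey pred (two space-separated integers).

Step 1: prey: 49+24-31=42; pred: 16+23-6=33
Step 2: prey: 42+21-55=8; pred: 33+41-13=61
Step 3: prey: 8+4-19=0; pred: 61+14-24=51
Step 4: prey: 0+0-0=0; pred: 51+0-20=31
Step 5: prey: 0+0-0=0; pred: 31+0-12=19
Step 6: prey: 0+0-0=0; pred: 19+0-7=12
Step 7: prey: 0+0-0=0; pred: 12+0-4=8
Step 8: prey: 0+0-0=0; pred: 8+0-3=5

Answer: 0 5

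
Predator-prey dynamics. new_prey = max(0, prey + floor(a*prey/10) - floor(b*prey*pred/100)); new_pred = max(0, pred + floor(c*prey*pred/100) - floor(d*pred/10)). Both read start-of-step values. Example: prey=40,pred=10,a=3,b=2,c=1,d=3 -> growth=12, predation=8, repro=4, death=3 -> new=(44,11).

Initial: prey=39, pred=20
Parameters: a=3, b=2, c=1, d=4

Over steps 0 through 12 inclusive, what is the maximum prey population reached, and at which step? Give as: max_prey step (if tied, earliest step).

Step 1: prey: 39+11-15=35; pred: 20+7-8=19
Step 2: prey: 35+10-13=32; pred: 19+6-7=18
Step 3: prey: 32+9-11=30; pred: 18+5-7=16
Step 4: prey: 30+9-9=30; pred: 16+4-6=14
Step 5: prey: 30+9-8=31; pred: 14+4-5=13
Step 6: prey: 31+9-8=32; pred: 13+4-5=12
Step 7: prey: 32+9-7=34; pred: 12+3-4=11
Step 8: prey: 34+10-7=37; pred: 11+3-4=10
Step 9: prey: 37+11-7=41; pred: 10+3-4=9
Step 10: prey: 41+12-7=46; pred: 9+3-3=9
Step 11: prey: 46+13-8=51; pred: 9+4-3=10
Step 12: prey: 51+15-10=56; pred: 10+5-4=11
Max prey = 56 at step 12

Answer: 56 12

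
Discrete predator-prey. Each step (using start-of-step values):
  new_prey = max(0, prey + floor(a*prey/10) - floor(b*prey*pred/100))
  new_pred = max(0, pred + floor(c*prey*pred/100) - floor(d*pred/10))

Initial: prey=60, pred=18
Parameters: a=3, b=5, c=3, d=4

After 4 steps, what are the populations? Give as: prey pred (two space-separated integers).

Step 1: prey: 60+18-54=24; pred: 18+32-7=43
Step 2: prey: 24+7-51=0; pred: 43+30-17=56
Step 3: prey: 0+0-0=0; pred: 56+0-22=34
Step 4: prey: 0+0-0=0; pred: 34+0-13=21

Answer: 0 21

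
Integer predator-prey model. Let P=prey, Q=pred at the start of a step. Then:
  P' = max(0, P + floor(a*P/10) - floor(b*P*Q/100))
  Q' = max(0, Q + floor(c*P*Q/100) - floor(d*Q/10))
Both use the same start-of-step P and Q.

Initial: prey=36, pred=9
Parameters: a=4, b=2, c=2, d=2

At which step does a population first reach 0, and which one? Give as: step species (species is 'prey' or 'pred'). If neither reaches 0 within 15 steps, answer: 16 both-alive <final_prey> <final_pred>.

Answer: 5 prey

Derivation:
Step 1: prey: 36+14-6=44; pred: 9+6-1=14
Step 2: prey: 44+17-12=49; pred: 14+12-2=24
Step 3: prey: 49+19-23=45; pred: 24+23-4=43
Step 4: prey: 45+18-38=25; pred: 43+38-8=73
Step 5: prey: 25+10-36=0; pred: 73+36-14=95
First extinction: prey at step 5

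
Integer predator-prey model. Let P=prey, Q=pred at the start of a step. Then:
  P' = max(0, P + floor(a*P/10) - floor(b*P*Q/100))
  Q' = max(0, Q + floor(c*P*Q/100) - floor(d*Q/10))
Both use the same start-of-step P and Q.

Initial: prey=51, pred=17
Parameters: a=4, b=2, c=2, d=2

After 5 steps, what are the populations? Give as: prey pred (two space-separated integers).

Answer: 0 76

Derivation:
Step 1: prey: 51+20-17=54; pred: 17+17-3=31
Step 2: prey: 54+21-33=42; pred: 31+33-6=58
Step 3: prey: 42+16-48=10; pred: 58+48-11=95
Step 4: prey: 10+4-19=0; pred: 95+19-19=95
Step 5: prey: 0+0-0=0; pred: 95+0-19=76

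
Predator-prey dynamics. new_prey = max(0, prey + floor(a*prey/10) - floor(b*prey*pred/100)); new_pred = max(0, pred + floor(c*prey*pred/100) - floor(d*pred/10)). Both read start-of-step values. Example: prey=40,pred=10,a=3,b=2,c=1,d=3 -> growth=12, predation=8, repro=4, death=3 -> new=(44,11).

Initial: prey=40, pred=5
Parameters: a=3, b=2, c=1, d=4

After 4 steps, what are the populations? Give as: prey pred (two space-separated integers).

Step 1: prey: 40+12-4=48; pred: 5+2-2=5
Step 2: prey: 48+14-4=58; pred: 5+2-2=5
Step 3: prey: 58+17-5=70; pred: 5+2-2=5
Step 4: prey: 70+21-7=84; pred: 5+3-2=6

Answer: 84 6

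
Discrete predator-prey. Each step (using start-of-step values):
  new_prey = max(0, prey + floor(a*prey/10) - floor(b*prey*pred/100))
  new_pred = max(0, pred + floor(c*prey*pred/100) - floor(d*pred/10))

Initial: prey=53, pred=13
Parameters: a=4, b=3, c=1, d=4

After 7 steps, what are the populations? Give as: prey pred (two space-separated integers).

Answer: 26 16

Derivation:
Step 1: prey: 53+21-20=54; pred: 13+6-5=14
Step 2: prey: 54+21-22=53; pred: 14+7-5=16
Step 3: prey: 53+21-25=49; pred: 16+8-6=18
Step 4: prey: 49+19-26=42; pred: 18+8-7=19
Step 5: prey: 42+16-23=35; pred: 19+7-7=19
Step 6: prey: 35+14-19=30; pred: 19+6-7=18
Step 7: prey: 30+12-16=26; pred: 18+5-7=16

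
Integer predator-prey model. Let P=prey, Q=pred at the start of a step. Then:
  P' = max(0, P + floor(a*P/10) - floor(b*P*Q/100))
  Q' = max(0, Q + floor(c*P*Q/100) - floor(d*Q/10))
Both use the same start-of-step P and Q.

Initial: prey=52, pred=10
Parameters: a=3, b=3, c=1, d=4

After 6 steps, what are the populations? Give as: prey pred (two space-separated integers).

Step 1: prey: 52+15-15=52; pred: 10+5-4=11
Step 2: prey: 52+15-17=50; pred: 11+5-4=12
Step 3: prey: 50+15-18=47; pred: 12+6-4=14
Step 4: prey: 47+14-19=42; pred: 14+6-5=15
Step 5: prey: 42+12-18=36; pred: 15+6-6=15
Step 6: prey: 36+10-16=30; pred: 15+5-6=14

Answer: 30 14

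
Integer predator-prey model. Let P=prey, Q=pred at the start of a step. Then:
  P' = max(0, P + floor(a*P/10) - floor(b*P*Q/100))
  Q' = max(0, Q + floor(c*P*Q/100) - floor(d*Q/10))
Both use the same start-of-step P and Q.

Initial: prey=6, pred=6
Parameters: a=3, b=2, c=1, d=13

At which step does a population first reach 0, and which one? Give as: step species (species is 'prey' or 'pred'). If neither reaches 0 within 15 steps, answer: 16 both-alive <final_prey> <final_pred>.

Answer: 1 pred

Derivation:
Step 1: prey: 6+1-0=7; pred: 6+0-7=0
First extinction: pred at step 1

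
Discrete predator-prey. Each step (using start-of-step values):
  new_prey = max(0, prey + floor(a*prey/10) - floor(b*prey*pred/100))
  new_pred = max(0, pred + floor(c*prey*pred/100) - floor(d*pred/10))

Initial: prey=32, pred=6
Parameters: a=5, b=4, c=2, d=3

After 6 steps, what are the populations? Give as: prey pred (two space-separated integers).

Step 1: prey: 32+16-7=41; pred: 6+3-1=8
Step 2: prey: 41+20-13=48; pred: 8+6-2=12
Step 3: prey: 48+24-23=49; pred: 12+11-3=20
Step 4: prey: 49+24-39=34; pred: 20+19-6=33
Step 5: prey: 34+17-44=7; pred: 33+22-9=46
Step 6: prey: 7+3-12=0; pred: 46+6-13=39

Answer: 0 39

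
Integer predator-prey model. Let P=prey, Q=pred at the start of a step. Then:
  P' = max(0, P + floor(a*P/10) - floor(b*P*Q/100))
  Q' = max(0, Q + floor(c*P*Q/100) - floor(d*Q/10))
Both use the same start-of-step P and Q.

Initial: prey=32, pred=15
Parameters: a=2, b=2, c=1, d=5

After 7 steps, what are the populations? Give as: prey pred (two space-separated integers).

Step 1: prey: 32+6-9=29; pred: 15+4-7=12
Step 2: prey: 29+5-6=28; pred: 12+3-6=9
Step 3: prey: 28+5-5=28; pred: 9+2-4=7
Step 4: prey: 28+5-3=30; pred: 7+1-3=5
Step 5: prey: 30+6-3=33; pred: 5+1-2=4
Step 6: prey: 33+6-2=37; pred: 4+1-2=3
Step 7: prey: 37+7-2=42; pred: 3+1-1=3

Answer: 42 3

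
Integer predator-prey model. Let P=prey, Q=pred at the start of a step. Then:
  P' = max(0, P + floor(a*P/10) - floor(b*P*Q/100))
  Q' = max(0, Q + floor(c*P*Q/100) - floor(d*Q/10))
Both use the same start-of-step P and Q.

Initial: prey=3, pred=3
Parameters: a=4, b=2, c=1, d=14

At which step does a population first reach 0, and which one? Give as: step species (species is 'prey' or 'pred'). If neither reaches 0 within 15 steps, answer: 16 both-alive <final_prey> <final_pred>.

Answer: 1 pred

Derivation:
Step 1: prey: 3+1-0=4; pred: 3+0-4=0
First extinction: pred at step 1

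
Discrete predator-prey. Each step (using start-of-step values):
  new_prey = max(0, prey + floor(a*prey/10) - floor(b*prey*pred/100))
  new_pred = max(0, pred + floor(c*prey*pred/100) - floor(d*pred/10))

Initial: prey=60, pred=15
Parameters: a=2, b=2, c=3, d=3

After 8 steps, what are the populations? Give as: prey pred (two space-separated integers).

Answer: 0 22

Derivation:
Step 1: prey: 60+12-18=54; pred: 15+27-4=38
Step 2: prey: 54+10-41=23; pred: 38+61-11=88
Step 3: prey: 23+4-40=0; pred: 88+60-26=122
Step 4: prey: 0+0-0=0; pred: 122+0-36=86
Step 5: prey: 0+0-0=0; pred: 86+0-25=61
Step 6: prey: 0+0-0=0; pred: 61+0-18=43
Step 7: prey: 0+0-0=0; pred: 43+0-12=31
Step 8: prey: 0+0-0=0; pred: 31+0-9=22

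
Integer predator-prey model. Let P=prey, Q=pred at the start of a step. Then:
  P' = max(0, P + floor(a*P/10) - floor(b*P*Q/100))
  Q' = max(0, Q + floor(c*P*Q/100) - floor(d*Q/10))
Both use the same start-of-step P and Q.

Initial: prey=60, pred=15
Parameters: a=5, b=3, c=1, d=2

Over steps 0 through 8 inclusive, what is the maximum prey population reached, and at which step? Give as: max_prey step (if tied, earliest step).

Step 1: prey: 60+30-27=63; pred: 15+9-3=21
Step 2: prey: 63+31-39=55; pred: 21+13-4=30
Step 3: prey: 55+27-49=33; pred: 30+16-6=40
Step 4: prey: 33+16-39=10; pred: 40+13-8=45
Step 5: prey: 10+5-13=2; pred: 45+4-9=40
Step 6: prey: 2+1-2=1; pred: 40+0-8=32
Step 7: prey: 1+0-0=1; pred: 32+0-6=26
Step 8: prey: 1+0-0=1; pred: 26+0-5=21
Max prey = 63 at step 1

Answer: 63 1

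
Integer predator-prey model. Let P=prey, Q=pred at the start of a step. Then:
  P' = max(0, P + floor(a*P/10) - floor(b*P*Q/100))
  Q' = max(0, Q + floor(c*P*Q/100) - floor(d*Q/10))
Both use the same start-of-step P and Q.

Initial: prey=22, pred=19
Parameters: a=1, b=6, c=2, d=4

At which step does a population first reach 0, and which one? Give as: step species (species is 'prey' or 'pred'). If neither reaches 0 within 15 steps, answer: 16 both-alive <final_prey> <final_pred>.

Step 1: prey: 22+2-25=0; pred: 19+8-7=20
First extinction: prey at step 1

Answer: 1 prey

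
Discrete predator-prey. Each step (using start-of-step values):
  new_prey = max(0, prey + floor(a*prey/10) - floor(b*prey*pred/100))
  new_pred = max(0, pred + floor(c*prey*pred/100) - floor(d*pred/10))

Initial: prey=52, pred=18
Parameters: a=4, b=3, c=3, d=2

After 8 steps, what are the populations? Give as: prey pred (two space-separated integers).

Answer: 0 29

Derivation:
Step 1: prey: 52+20-28=44; pred: 18+28-3=43
Step 2: prey: 44+17-56=5; pred: 43+56-8=91
Step 3: prey: 5+2-13=0; pred: 91+13-18=86
Step 4: prey: 0+0-0=0; pred: 86+0-17=69
Step 5: prey: 0+0-0=0; pred: 69+0-13=56
Step 6: prey: 0+0-0=0; pred: 56+0-11=45
Step 7: prey: 0+0-0=0; pred: 45+0-9=36
Step 8: prey: 0+0-0=0; pred: 36+0-7=29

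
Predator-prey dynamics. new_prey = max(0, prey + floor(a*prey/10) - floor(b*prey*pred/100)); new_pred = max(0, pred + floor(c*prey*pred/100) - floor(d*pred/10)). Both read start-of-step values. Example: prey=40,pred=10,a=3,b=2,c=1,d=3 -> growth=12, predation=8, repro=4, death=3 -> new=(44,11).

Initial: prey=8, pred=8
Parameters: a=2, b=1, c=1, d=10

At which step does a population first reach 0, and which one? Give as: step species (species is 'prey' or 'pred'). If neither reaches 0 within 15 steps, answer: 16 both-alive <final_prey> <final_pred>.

Answer: 1 pred

Derivation:
Step 1: prey: 8+1-0=9; pred: 8+0-8=0
First extinction: pred at step 1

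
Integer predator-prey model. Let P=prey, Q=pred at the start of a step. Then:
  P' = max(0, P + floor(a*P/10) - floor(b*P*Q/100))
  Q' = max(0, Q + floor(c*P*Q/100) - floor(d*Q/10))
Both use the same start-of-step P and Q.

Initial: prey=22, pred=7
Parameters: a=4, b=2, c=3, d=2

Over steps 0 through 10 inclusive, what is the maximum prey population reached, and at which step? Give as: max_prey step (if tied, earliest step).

Answer: 34 3

Derivation:
Step 1: prey: 22+8-3=27; pred: 7+4-1=10
Step 2: prey: 27+10-5=32; pred: 10+8-2=16
Step 3: prey: 32+12-10=34; pred: 16+15-3=28
Step 4: prey: 34+13-19=28; pred: 28+28-5=51
Step 5: prey: 28+11-28=11; pred: 51+42-10=83
Step 6: prey: 11+4-18=0; pred: 83+27-16=94
Step 7: prey: 0+0-0=0; pred: 94+0-18=76
Step 8: prey: 0+0-0=0; pred: 76+0-15=61
Step 9: prey: 0+0-0=0; pred: 61+0-12=49
Step 10: prey: 0+0-0=0; pred: 49+0-9=40
Max prey = 34 at step 3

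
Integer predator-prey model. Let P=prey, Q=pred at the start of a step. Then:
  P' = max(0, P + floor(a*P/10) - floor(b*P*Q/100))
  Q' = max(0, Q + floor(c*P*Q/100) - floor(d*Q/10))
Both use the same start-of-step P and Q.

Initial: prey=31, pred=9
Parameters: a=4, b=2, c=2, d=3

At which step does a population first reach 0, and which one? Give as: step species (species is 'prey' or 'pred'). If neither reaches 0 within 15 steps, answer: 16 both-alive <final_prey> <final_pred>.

Answer: 7 prey

Derivation:
Step 1: prey: 31+12-5=38; pred: 9+5-2=12
Step 2: prey: 38+15-9=44; pred: 12+9-3=18
Step 3: prey: 44+17-15=46; pred: 18+15-5=28
Step 4: prey: 46+18-25=39; pred: 28+25-8=45
Step 5: prey: 39+15-35=19; pred: 45+35-13=67
Step 6: prey: 19+7-25=1; pred: 67+25-20=72
Step 7: prey: 1+0-1=0; pred: 72+1-21=52
First extinction: prey at step 7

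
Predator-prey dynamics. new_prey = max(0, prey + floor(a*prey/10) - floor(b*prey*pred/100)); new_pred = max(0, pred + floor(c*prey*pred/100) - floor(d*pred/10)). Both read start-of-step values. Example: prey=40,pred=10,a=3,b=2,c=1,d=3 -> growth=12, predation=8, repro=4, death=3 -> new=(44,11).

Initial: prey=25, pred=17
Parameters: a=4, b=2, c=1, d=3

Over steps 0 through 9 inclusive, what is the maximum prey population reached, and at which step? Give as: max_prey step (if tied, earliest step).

Step 1: prey: 25+10-8=27; pred: 17+4-5=16
Step 2: prey: 27+10-8=29; pred: 16+4-4=16
Step 3: prey: 29+11-9=31; pred: 16+4-4=16
Step 4: prey: 31+12-9=34; pred: 16+4-4=16
Step 5: prey: 34+13-10=37; pred: 16+5-4=17
Step 6: prey: 37+14-12=39; pred: 17+6-5=18
Step 7: prey: 39+15-14=40; pred: 18+7-5=20
Step 8: prey: 40+16-16=40; pred: 20+8-6=22
Step 9: prey: 40+16-17=39; pred: 22+8-6=24
Max prey = 40 at step 7

Answer: 40 7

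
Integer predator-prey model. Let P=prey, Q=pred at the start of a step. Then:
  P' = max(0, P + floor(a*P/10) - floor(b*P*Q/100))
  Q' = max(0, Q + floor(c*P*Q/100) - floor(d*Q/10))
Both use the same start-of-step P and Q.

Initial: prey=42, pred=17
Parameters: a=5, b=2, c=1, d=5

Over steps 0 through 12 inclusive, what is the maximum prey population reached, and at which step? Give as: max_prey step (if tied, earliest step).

Step 1: prey: 42+21-14=49; pred: 17+7-8=16
Step 2: prey: 49+24-15=58; pred: 16+7-8=15
Step 3: prey: 58+29-17=70; pred: 15+8-7=16
Step 4: prey: 70+35-22=83; pred: 16+11-8=19
Step 5: prey: 83+41-31=93; pred: 19+15-9=25
Step 6: prey: 93+46-46=93; pred: 25+23-12=36
Step 7: prey: 93+46-66=73; pred: 36+33-18=51
Step 8: prey: 73+36-74=35; pred: 51+37-25=63
Step 9: prey: 35+17-44=8; pred: 63+22-31=54
Step 10: prey: 8+4-8=4; pred: 54+4-27=31
Step 11: prey: 4+2-2=4; pred: 31+1-15=17
Step 12: prey: 4+2-1=5; pred: 17+0-8=9
Max prey = 93 at step 5

Answer: 93 5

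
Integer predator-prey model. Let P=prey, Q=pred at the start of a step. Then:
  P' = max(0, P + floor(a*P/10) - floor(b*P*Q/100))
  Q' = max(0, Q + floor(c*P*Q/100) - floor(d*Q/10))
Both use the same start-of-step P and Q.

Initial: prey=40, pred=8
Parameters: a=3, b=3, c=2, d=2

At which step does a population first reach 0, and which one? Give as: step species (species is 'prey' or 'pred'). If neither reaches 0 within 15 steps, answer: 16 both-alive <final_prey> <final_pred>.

Answer: 5 prey

Derivation:
Step 1: prey: 40+12-9=43; pred: 8+6-1=13
Step 2: prey: 43+12-16=39; pred: 13+11-2=22
Step 3: prey: 39+11-25=25; pred: 22+17-4=35
Step 4: prey: 25+7-26=6; pred: 35+17-7=45
Step 5: prey: 6+1-8=0; pred: 45+5-9=41
First extinction: prey at step 5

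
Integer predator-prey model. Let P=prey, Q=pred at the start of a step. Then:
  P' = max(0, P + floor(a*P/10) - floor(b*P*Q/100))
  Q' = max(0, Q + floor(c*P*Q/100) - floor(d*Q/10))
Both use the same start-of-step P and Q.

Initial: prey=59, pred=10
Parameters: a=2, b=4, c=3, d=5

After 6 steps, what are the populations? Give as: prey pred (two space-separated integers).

Answer: 0 5

Derivation:
Step 1: prey: 59+11-23=47; pred: 10+17-5=22
Step 2: prey: 47+9-41=15; pred: 22+31-11=42
Step 3: prey: 15+3-25=0; pred: 42+18-21=39
Step 4: prey: 0+0-0=0; pred: 39+0-19=20
Step 5: prey: 0+0-0=0; pred: 20+0-10=10
Step 6: prey: 0+0-0=0; pred: 10+0-5=5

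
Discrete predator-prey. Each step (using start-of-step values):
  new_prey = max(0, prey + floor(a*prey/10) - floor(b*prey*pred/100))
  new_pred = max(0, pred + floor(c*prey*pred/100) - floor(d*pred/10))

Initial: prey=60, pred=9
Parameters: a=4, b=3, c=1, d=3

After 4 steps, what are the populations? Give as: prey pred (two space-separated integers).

Answer: 43 32

Derivation:
Step 1: prey: 60+24-16=68; pred: 9+5-2=12
Step 2: prey: 68+27-24=71; pred: 12+8-3=17
Step 3: prey: 71+28-36=63; pred: 17+12-5=24
Step 4: prey: 63+25-45=43; pred: 24+15-7=32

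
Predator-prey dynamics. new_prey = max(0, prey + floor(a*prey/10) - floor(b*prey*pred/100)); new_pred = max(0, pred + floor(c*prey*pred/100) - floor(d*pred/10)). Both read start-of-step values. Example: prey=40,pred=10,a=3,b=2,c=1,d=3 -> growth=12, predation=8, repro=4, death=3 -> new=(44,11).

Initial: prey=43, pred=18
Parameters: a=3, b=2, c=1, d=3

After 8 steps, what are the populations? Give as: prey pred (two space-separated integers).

Answer: 15 15

Derivation:
Step 1: prey: 43+12-15=40; pred: 18+7-5=20
Step 2: prey: 40+12-16=36; pred: 20+8-6=22
Step 3: prey: 36+10-15=31; pred: 22+7-6=23
Step 4: prey: 31+9-14=26; pred: 23+7-6=24
Step 5: prey: 26+7-12=21; pred: 24+6-7=23
Step 6: prey: 21+6-9=18; pred: 23+4-6=21
Step 7: prey: 18+5-7=16; pred: 21+3-6=18
Step 8: prey: 16+4-5=15; pred: 18+2-5=15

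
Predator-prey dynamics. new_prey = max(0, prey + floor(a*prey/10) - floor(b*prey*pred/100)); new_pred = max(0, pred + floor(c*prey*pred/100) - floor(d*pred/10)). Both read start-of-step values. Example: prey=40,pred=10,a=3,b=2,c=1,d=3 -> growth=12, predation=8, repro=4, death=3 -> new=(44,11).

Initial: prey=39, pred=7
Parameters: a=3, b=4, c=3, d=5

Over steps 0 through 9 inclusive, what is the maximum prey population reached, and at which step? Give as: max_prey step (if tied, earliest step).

Step 1: prey: 39+11-10=40; pred: 7+8-3=12
Step 2: prey: 40+12-19=33; pred: 12+14-6=20
Step 3: prey: 33+9-26=16; pred: 20+19-10=29
Step 4: prey: 16+4-18=2; pred: 29+13-14=28
Step 5: prey: 2+0-2=0; pred: 28+1-14=15
Step 6: prey: 0+0-0=0; pred: 15+0-7=8
Step 7: prey: 0+0-0=0; pred: 8+0-4=4
Step 8: prey: 0+0-0=0; pred: 4+0-2=2
Step 9: prey: 0+0-0=0; pred: 2+0-1=1
Max prey = 40 at step 1

Answer: 40 1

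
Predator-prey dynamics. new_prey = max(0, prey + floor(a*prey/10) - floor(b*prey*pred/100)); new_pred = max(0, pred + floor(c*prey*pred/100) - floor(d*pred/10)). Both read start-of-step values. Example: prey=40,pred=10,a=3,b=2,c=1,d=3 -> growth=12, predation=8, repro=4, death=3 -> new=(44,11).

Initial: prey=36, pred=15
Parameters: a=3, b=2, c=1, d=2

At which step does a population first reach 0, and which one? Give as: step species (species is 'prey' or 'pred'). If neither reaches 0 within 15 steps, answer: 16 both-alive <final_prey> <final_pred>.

Step 1: prey: 36+10-10=36; pred: 15+5-3=17
Step 2: prey: 36+10-12=34; pred: 17+6-3=20
Step 3: prey: 34+10-13=31; pred: 20+6-4=22
Step 4: prey: 31+9-13=27; pred: 22+6-4=24
Step 5: prey: 27+8-12=23; pred: 24+6-4=26
Step 6: prey: 23+6-11=18; pred: 26+5-5=26
Step 7: prey: 18+5-9=14; pred: 26+4-5=25
Step 8: prey: 14+4-7=11; pred: 25+3-5=23
Step 9: prey: 11+3-5=9; pred: 23+2-4=21
Step 10: prey: 9+2-3=8; pred: 21+1-4=18
Step 11: prey: 8+2-2=8; pred: 18+1-3=16
Step 12: prey: 8+2-2=8; pred: 16+1-3=14
Step 13: prey: 8+2-2=8; pred: 14+1-2=13
Step 14: prey: 8+2-2=8; pred: 13+1-2=12
Step 15: prey: 8+2-1=9; pred: 12+0-2=10
No extinction within 15 steps

Answer: 16 both-alive 9 10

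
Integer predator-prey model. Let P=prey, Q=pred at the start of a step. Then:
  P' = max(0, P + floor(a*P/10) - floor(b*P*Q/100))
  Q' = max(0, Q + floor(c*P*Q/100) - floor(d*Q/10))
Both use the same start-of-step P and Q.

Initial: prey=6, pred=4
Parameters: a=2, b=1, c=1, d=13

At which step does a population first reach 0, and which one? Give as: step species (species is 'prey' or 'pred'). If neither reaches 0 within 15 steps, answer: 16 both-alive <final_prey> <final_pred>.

Step 1: prey: 6+1-0=7; pred: 4+0-5=0
First extinction: pred at step 1

Answer: 1 pred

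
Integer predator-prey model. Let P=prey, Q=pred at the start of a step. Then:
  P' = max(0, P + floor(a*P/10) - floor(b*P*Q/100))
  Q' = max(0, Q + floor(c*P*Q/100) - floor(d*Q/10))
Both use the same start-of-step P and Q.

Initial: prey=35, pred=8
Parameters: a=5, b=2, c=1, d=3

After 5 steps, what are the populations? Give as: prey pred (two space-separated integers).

Step 1: prey: 35+17-5=47; pred: 8+2-2=8
Step 2: prey: 47+23-7=63; pred: 8+3-2=9
Step 3: prey: 63+31-11=83; pred: 9+5-2=12
Step 4: prey: 83+41-19=105; pred: 12+9-3=18
Step 5: prey: 105+52-37=120; pred: 18+18-5=31

Answer: 120 31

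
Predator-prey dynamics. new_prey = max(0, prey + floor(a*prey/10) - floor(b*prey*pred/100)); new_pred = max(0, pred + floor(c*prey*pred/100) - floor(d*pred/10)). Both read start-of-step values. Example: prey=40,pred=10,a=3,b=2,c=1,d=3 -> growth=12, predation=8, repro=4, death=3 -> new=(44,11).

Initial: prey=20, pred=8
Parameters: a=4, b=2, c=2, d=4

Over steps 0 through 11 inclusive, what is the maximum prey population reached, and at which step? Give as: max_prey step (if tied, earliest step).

Step 1: prey: 20+8-3=25; pred: 8+3-3=8
Step 2: prey: 25+10-4=31; pred: 8+4-3=9
Step 3: prey: 31+12-5=38; pred: 9+5-3=11
Step 4: prey: 38+15-8=45; pred: 11+8-4=15
Step 5: prey: 45+18-13=50; pred: 15+13-6=22
Step 6: prey: 50+20-22=48; pred: 22+22-8=36
Step 7: prey: 48+19-34=33; pred: 36+34-14=56
Step 8: prey: 33+13-36=10; pred: 56+36-22=70
Step 9: prey: 10+4-14=0; pred: 70+14-28=56
Step 10: prey: 0+0-0=0; pred: 56+0-22=34
Step 11: prey: 0+0-0=0; pred: 34+0-13=21
Max prey = 50 at step 5

Answer: 50 5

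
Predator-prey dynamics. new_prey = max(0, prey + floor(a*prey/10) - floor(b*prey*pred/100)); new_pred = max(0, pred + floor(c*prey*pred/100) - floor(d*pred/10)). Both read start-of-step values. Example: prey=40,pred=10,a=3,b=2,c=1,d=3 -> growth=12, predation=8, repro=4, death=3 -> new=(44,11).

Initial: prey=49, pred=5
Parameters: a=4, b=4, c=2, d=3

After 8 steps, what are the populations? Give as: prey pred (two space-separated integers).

Step 1: prey: 49+19-9=59; pred: 5+4-1=8
Step 2: prey: 59+23-18=64; pred: 8+9-2=15
Step 3: prey: 64+25-38=51; pred: 15+19-4=30
Step 4: prey: 51+20-61=10; pred: 30+30-9=51
Step 5: prey: 10+4-20=0; pred: 51+10-15=46
Step 6: prey: 0+0-0=0; pred: 46+0-13=33
Step 7: prey: 0+0-0=0; pred: 33+0-9=24
Step 8: prey: 0+0-0=0; pred: 24+0-7=17

Answer: 0 17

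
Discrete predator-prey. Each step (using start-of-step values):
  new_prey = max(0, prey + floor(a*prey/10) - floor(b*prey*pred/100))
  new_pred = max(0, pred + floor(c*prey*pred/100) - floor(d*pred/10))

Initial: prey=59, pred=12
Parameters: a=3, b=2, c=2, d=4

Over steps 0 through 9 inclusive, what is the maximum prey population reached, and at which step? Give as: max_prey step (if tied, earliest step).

Step 1: prey: 59+17-14=62; pred: 12+14-4=22
Step 2: prey: 62+18-27=53; pred: 22+27-8=41
Step 3: prey: 53+15-43=25; pred: 41+43-16=68
Step 4: prey: 25+7-34=0; pred: 68+34-27=75
Step 5: prey: 0+0-0=0; pred: 75+0-30=45
Step 6: prey: 0+0-0=0; pred: 45+0-18=27
Step 7: prey: 0+0-0=0; pred: 27+0-10=17
Step 8: prey: 0+0-0=0; pred: 17+0-6=11
Step 9: prey: 0+0-0=0; pred: 11+0-4=7
Max prey = 62 at step 1

Answer: 62 1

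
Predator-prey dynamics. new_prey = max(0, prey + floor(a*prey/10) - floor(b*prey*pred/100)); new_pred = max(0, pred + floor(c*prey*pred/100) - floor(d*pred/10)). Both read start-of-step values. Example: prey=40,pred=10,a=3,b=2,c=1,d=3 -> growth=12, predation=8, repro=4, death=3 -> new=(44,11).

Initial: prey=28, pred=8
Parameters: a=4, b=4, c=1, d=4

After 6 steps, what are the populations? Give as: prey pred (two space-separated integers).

Answer: 55 9

Derivation:
Step 1: prey: 28+11-8=31; pred: 8+2-3=7
Step 2: prey: 31+12-8=35; pred: 7+2-2=7
Step 3: prey: 35+14-9=40; pred: 7+2-2=7
Step 4: prey: 40+16-11=45; pred: 7+2-2=7
Step 5: prey: 45+18-12=51; pred: 7+3-2=8
Step 6: prey: 51+20-16=55; pred: 8+4-3=9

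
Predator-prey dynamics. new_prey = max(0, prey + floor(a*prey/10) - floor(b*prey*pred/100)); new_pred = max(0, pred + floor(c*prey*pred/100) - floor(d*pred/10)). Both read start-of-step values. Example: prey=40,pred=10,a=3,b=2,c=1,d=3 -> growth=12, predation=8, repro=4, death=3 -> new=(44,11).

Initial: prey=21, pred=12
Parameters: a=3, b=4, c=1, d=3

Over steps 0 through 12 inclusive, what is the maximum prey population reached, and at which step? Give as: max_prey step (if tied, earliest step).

Answer: 40 12

Derivation:
Step 1: prey: 21+6-10=17; pred: 12+2-3=11
Step 2: prey: 17+5-7=15; pred: 11+1-3=9
Step 3: prey: 15+4-5=14; pred: 9+1-2=8
Step 4: prey: 14+4-4=14; pred: 8+1-2=7
Step 5: prey: 14+4-3=15; pred: 7+0-2=5
Step 6: prey: 15+4-3=16; pred: 5+0-1=4
Step 7: prey: 16+4-2=18; pred: 4+0-1=3
Step 8: prey: 18+5-2=21; pred: 3+0-0=3
Step 9: prey: 21+6-2=25; pred: 3+0-0=3
Step 10: prey: 25+7-3=29; pred: 3+0-0=3
Step 11: prey: 29+8-3=34; pred: 3+0-0=3
Step 12: prey: 34+10-4=40; pred: 3+1-0=4
Max prey = 40 at step 12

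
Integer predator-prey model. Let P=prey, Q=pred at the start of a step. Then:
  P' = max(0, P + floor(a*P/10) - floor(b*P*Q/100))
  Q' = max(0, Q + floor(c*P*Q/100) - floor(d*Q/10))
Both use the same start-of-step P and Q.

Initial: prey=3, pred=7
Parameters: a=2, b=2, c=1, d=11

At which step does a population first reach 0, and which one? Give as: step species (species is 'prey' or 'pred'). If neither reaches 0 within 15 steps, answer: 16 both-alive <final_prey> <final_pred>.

Answer: 1 pred

Derivation:
Step 1: prey: 3+0-0=3; pred: 7+0-7=0
First extinction: pred at step 1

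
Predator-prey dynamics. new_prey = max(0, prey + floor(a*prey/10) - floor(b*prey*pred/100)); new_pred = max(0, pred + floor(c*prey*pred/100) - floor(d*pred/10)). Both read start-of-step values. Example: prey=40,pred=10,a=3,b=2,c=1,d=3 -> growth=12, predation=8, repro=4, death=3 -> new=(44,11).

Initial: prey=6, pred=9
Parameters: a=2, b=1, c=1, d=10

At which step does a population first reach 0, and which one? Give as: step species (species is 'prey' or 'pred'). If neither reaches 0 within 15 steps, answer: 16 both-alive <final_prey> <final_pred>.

Answer: 1 pred

Derivation:
Step 1: prey: 6+1-0=7; pred: 9+0-9=0
First extinction: pred at step 1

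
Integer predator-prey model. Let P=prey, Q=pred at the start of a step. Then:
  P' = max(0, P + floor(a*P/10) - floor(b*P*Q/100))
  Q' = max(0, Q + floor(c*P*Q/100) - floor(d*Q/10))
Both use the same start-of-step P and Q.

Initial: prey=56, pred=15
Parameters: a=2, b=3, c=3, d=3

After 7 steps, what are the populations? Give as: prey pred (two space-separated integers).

Step 1: prey: 56+11-25=42; pred: 15+25-4=36
Step 2: prey: 42+8-45=5; pred: 36+45-10=71
Step 3: prey: 5+1-10=0; pred: 71+10-21=60
Step 4: prey: 0+0-0=0; pred: 60+0-18=42
Step 5: prey: 0+0-0=0; pred: 42+0-12=30
Step 6: prey: 0+0-0=0; pred: 30+0-9=21
Step 7: prey: 0+0-0=0; pred: 21+0-6=15

Answer: 0 15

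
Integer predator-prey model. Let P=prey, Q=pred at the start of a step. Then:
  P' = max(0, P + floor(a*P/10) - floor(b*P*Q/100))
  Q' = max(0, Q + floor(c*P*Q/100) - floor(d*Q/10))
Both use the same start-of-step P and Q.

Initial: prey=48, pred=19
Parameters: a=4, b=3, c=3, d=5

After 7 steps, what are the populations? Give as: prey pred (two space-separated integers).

Step 1: prey: 48+19-27=40; pred: 19+27-9=37
Step 2: prey: 40+16-44=12; pred: 37+44-18=63
Step 3: prey: 12+4-22=0; pred: 63+22-31=54
Step 4: prey: 0+0-0=0; pred: 54+0-27=27
Step 5: prey: 0+0-0=0; pred: 27+0-13=14
Step 6: prey: 0+0-0=0; pred: 14+0-7=7
Step 7: prey: 0+0-0=0; pred: 7+0-3=4

Answer: 0 4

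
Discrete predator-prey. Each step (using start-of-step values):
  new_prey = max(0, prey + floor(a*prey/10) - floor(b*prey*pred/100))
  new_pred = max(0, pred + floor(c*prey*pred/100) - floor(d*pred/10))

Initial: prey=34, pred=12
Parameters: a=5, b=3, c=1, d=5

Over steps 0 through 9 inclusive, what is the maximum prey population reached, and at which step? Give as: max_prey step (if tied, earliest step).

Step 1: prey: 34+17-12=39; pred: 12+4-6=10
Step 2: prey: 39+19-11=47; pred: 10+3-5=8
Step 3: prey: 47+23-11=59; pred: 8+3-4=7
Step 4: prey: 59+29-12=76; pred: 7+4-3=8
Step 5: prey: 76+38-18=96; pred: 8+6-4=10
Step 6: prey: 96+48-28=116; pred: 10+9-5=14
Step 7: prey: 116+58-48=126; pred: 14+16-7=23
Step 8: prey: 126+63-86=103; pred: 23+28-11=40
Step 9: prey: 103+51-123=31; pred: 40+41-20=61
Max prey = 126 at step 7

Answer: 126 7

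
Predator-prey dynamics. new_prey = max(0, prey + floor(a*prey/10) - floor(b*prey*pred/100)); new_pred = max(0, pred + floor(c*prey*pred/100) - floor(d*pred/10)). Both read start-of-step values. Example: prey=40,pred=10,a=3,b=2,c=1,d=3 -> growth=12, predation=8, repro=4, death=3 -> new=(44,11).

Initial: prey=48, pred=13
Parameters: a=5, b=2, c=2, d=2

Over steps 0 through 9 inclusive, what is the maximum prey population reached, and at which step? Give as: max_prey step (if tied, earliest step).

Answer: 63 2

Derivation:
Step 1: prey: 48+24-12=60; pred: 13+12-2=23
Step 2: prey: 60+30-27=63; pred: 23+27-4=46
Step 3: prey: 63+31-57=37; pred: 46+57-9=94
Step 4: prey: 37+18-69=0; pred: 94+69-18=145
Step 5: prey: 0+0-0=0; pred: 145+0-29=116
Step 6: prey: 0+0-0=0; pred: 116+0-23=93
Step 7: prey: 0+0-0=0; pred: 93+0-18=75
Step 8: prey: 0+0-0=0; pred: 75+0-15=60
Step 9: prey: 0+0-0=0; pred: 60+0-12=48
Max prey = 63 at step 2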